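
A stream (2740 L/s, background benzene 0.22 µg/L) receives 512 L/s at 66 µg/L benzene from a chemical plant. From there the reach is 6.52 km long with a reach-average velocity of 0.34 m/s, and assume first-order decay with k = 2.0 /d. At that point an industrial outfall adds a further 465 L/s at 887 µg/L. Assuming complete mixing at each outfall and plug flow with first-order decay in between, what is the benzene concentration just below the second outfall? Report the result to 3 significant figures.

Mixed concentration C = ΣQC/ΣQ = (2740·0.2200 + 512.0·66.00) / 3252 = 34390/3252 = 10.58 µg/L; combined flow 3252 L/s.
Travel time t = 6.52·1000 / 0.34 = 19180 s = 5.327 h.
Decay over the reach: 10.58·exp(−kt) = 10.58·0.6415 = 6.785 µg/L.
Second outfall: C = (3252·6.785 + 465.0·887.0)/3717 = 116.9 µg/L.

117 µg/L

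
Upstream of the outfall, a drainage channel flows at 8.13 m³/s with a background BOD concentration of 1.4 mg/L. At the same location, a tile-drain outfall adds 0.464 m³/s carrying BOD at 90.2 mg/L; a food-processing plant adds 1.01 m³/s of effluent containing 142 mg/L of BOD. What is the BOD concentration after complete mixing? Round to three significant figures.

Mixed concentration C = ΣQC/ΣQ = (8.130·1.400 + 0.4640·90.20 + 1.010·142.0) / 9.604 = 196.7/9.604 = 20.48 mg/L.

20.5 mg/L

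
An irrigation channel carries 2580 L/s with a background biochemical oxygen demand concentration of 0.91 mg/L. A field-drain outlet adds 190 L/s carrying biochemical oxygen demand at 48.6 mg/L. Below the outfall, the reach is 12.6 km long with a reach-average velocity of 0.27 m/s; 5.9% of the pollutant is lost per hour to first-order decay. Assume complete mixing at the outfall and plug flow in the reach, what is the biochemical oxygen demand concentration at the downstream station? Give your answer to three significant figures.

1.90 mg/L

Mass balance: C = (2580·0.9100 + 190.0·48.60) / 2770 = 11580/2770 = 4.181 mg/L.
Travel time t = 12.6·1000 / 0.27 = 46670 s = 12.96 h.
5.9%/h lost → k = −ln(1 − 0.059) = 0.06081 h⁻¹.
After decay, C = 4.181 × e^(−kt) = 4.181 × 0.4546 = 1.901 mg/L.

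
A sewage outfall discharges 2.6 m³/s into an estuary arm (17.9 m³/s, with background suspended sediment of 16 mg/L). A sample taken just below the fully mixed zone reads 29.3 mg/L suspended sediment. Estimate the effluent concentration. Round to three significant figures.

121 mg/L

Mass balance: 17.90·16.00 + 2.600·Cₑ = 20.50·29.30
→ Cₑ = (20.50·29.30 − 17.90·16.00) / 2.600 = 120.9 mg/L.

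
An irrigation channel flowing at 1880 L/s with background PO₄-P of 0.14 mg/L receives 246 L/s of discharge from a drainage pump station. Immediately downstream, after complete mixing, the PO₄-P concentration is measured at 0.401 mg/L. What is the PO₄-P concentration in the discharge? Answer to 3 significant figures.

2.40 mg/L

Mass balance: 1880·0.1400 + 246.0·Cₑ = 2126·0.4010
→ Cₑ = (2126·0.4010 − 1880·0.1400) / 246.0 = 2.396 mg/L.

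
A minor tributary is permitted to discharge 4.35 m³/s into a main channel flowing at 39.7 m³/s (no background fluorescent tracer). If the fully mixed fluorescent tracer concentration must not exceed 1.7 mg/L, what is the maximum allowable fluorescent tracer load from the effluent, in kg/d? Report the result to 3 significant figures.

Mass balance at the limit: 39.70·0 + 4.350·Cₑ = 44.05·1.7 → Cₑ = 17.21 mg/L.
Load = 4.350 m³/s × 17.21 g/m³ × 86 400 s/d = 6470 kg/d.

6470 kg/d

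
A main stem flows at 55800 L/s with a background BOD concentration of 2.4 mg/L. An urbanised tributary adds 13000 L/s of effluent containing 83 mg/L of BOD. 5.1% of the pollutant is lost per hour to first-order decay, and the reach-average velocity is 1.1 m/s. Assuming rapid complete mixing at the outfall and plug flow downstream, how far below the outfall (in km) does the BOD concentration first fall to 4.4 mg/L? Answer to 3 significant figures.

105 km

After mixing, C = (55800·2.400 + 13000·83.00) / 68800 = 1213000/68800 = 17.63 mg/L.
5.1%/h lost → k = −ln(1 − 0.051) = 0.05235 h⁻¹.
Set 17.63·exp(−k·t) = 4.4 → t = ln(17.63/4.4)/k = 95450 s = 26.52 h.
Distance = v·t = 1.1·95450 = 105000 m = 105.0 km.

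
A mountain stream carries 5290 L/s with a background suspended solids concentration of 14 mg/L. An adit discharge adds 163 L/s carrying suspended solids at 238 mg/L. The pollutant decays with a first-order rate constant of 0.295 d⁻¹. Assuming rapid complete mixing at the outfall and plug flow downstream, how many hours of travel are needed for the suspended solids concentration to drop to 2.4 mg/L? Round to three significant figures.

Flow-weighted average: C = (5290·14.00 + 163.0·238.0) / 5453 = 112900/5453 = 20.70 mg/L.
20.70·exp(−k·t) = 2.4 → t = ln(20.70/2.4)/k = 631000 s = 175.3 h.

175 h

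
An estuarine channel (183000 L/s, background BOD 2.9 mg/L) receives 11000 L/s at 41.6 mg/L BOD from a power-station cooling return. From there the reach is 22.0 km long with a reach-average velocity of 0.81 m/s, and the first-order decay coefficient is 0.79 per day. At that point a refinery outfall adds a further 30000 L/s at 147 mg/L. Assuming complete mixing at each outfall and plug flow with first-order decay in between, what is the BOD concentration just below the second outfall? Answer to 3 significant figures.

Conservation of mass: C = (183000·2.900 + 11000·41.60) / 194000 = 988300/194000 = 5.094 mg/L; combined flow 194000 L/s.
Travel time t = 22.0·1000 / 0.81 = 27160 s = 7.545 h.
After decay, C = 5.094 × e^(−kt) = 5.094 × 0.7801 = 3.974 mg/L.
Second outfall: C = (194000·3.974 + 30000·147.0)/224000 = 23.13 mg/L.

23.1 mg/L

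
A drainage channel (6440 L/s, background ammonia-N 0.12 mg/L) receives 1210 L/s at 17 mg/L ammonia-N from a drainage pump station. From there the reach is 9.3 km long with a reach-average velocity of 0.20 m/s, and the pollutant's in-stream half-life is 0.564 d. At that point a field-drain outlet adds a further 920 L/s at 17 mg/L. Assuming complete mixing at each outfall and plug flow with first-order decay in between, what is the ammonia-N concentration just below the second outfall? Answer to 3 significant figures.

After mixing, C = (6440·0.1200 + 1210·17.00) / 7650 = 21340/7650 = 2.790 mg/L; combined flow 7650 L/s.
Travel time t = 9.3·1000 / 0.20 = 46500 s = 12.92 h.
Half-life 0.564 d → k = ln 2 / 0.564 = 1.229 d⁻¹.
Decay over the reach: 2.790·exp(−kt) = 2.790·0.5161 = 1.440 mg/L.
At the second outfall, C = (7650·1.440 + 920.0·17.00) / (7650 + 920.0) = 3.110 mg/L.

3.11 mg/L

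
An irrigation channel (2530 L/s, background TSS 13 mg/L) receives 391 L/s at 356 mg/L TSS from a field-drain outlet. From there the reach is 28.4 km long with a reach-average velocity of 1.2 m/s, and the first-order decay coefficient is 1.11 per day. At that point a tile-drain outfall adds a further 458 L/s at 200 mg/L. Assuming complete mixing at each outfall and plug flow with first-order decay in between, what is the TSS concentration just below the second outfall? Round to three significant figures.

64.7 mg/L

After mixing, C = (2530·13.00 + 391.0·356.0) / 2921 = 172100/2921 = 58.91 mg/L; combined flow 2921 L/s.
Travel time t = 28.4·1000 / 1.2 = 23670 s = 6.574 h.
Decay over the reach: 58.91·exp(−kt) = 58.91·0.7378 = 43.47 mg/L.
At the second outfall, C = (2921·43.47 + 458.0·200.0) / (2921 + 458.0) = 64.68 mg/L.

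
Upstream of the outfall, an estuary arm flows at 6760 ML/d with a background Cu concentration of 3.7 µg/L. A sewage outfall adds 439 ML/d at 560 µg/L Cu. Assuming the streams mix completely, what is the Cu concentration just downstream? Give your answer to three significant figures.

37.6 µg/L

Mixed concentration C = ΣQC/ΣQ = (6760·3.700 + 439.0·560.0) / 7199 = 270900/7199 = 37.62 µg/L.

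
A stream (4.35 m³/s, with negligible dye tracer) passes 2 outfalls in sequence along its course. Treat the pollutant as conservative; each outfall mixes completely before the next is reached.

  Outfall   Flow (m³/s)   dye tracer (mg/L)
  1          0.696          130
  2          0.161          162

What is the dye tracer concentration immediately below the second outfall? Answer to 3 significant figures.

Below outfall 1: Q → 5.046 m³/s, C = (4.350·0 + 0.6960·130.0)/5.046 = 17.93 mg/L.
Below outfall 2: Q → 5.207 m³/s, C = (5.046·17.93 + 0.1610·162.0)/5.207 = 22.39 mg/L.

22.4 mg/L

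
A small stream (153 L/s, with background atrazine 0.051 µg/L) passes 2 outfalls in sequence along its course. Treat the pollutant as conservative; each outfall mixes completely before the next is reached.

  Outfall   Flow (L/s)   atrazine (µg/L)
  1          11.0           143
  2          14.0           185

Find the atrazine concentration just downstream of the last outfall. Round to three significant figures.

Outfall 1: combined Q = 164.0 L/s; C = (153.0·0.05100 + 11.00·143.0)/164.0 = 9.639 µg/L.
Outfall 2: combined Q = 178.0 L/s; C = (164.0·9.639 + 14.00·185.0)/178.0 = 23.43 µg/L.

23.4 µg/L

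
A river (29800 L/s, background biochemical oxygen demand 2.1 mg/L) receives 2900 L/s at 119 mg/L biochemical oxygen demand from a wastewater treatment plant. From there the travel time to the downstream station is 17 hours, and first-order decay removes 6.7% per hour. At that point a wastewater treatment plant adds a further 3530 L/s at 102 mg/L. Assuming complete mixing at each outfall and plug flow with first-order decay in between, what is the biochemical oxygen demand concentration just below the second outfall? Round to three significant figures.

Mass balance: C = (29800·2.100 + 2900·119.0) / 32700 = 407700/32700 = 12.47 mg/L; combined flow 32700 L/s.
6.7%/h lost → k = −ln(1 − 0.067) = 0.06935 h⁻¹.
After decay, C = 12.47 × e^(−kt) = 12.47 × 0.3076 = 3.835 mg/L.
At the second outfall, C = (32700·3.835 + 3530·102.0) / (32700 + 3530) = 13.40 mg/L.

13.4 mg/L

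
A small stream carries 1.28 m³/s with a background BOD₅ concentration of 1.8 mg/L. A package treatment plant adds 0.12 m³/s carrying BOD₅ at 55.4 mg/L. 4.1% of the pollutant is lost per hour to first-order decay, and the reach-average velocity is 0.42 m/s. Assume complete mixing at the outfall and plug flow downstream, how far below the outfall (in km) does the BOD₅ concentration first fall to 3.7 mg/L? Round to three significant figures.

19.8 km

Flow-weighted average: C = (1.280·1.800 + 0.1200·55.40) / 1.400 = 8.952/1.400 = 6.394 mg/L.
4.1%/h lost → k = −ln(1 − 0.041) = 0.04186 h⁻¹.
Set 6.394·exp(−k·t) = 3.7 → t = ln(6.394/3.7)/k = 47040 s = 13.07 h.
Distance = v·t = 0.42·47040 = 19760 m = 19.76 km.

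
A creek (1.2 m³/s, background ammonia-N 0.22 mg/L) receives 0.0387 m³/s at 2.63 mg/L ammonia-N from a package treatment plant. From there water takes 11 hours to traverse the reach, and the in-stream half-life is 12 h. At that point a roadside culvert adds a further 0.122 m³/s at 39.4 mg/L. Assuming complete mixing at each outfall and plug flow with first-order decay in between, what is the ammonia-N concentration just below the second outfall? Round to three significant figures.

3.67 mg/L

Flow-weighted average: C = (1.200·0.2200 + 0.03870·2.630) / 1.239 = 0.3658/1.239 = 0.2953 mg/L; combined flow 1.239 m³/s.
Half-life 12 h → k = ln 2 / 12 = 0.05776 h⁻¹ = 1.386 d⁻¹.
First-order decay: C = 0.2953·exp(−k·t) = 0.2953·0.5297 = 0.1564 mg/L.
Second outfall: C = (1.239·0.1564 + 0.1220·39.40)/1.361 = 3.675 mg/L.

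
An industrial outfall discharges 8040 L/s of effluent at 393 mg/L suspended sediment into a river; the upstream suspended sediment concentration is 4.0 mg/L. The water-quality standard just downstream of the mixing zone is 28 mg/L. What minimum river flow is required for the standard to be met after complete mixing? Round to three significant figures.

Set C_mix = 28: (Q·4.000 + 8040·393.0) / (Q + 8040) = 28
→ Q = 8040·(393.0 − 28)/(28 − 4.000) = 122300 L/s.

122000 L/s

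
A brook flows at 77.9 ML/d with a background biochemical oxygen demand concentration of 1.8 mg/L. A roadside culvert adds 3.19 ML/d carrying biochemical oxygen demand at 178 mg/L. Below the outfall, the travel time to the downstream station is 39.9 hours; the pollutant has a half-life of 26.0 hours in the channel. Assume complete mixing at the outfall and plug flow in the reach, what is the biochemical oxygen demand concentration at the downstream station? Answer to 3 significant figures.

3.01 mg/L

Mixed concentration C = ΣQC/ΣQ = (77.90·1.800 + 3.190·178.0) / 81.09 = 708.0/81.09 = 8.732 mg/L.
Half-life 26.0 h → k = ln 2 / 26.0 = 0.02666 h⁻¹ = 0.6398 d⁻¹.
Applying C = C₀e^(−kt): 8.732 × 0.3452 = 3.014 mg/L.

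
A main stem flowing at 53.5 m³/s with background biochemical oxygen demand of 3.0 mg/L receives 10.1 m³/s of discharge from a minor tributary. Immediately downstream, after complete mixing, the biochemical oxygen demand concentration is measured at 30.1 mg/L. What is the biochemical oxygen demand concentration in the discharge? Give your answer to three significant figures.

Mass balance: 53.50·3.000 + 10.10·Cₑ = 63.60·30.10
→ Cₑ = (63.60·30.10 − 53.50·3.000) / 10.10 = 173.6 mg/L.

174 mg/L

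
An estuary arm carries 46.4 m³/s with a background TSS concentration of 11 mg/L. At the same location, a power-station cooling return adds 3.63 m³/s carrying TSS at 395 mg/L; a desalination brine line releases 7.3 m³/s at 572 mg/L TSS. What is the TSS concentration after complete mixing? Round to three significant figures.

After mixing, C = (46.40·11.00 + 3.630·395.0 + 7.300·572.0) / 57.33 = 6120/57.33 = 106.7 mg/L.

107 mg/L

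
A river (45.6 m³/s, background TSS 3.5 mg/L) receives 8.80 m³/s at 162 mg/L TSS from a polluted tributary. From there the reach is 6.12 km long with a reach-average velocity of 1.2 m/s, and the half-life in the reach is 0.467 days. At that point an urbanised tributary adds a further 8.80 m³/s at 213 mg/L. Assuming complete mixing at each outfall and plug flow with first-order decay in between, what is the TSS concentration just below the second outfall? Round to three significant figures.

Mixed concentration C = ΣQC/ΣQ = (45.60·3.500 + 8.800·162.0) / 54.40 = 1585/54.40 = 29.14 mg/L; combined flow 54.40 m³/s.
Travel time t = 6.12·1000 / 1.2 = 5100 s = 1.417 h.
Half-life 0.467 d → k = ln 2 / 0.467 = 1.484 d⁻¹.
Applying C = C₀e^(−kt): 29.14 × 0.9161 = 26.70 mg/L.
At the second outfall, C = (54.40·26.70 + 8.800·213.0) / (54.40 + 8.800) = 52.64 mg/L.

52.6 mg/L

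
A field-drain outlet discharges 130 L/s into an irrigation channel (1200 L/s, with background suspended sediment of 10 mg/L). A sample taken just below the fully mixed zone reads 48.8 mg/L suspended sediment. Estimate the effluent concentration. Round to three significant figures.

Mass balance: 1200·10.00 + 130.0·Cₑ = 1330·48.80
→ Cₑ = (1330·48.80 − 1200·10.00) / 130.0 = 407.0 mg/L.

407 mg/L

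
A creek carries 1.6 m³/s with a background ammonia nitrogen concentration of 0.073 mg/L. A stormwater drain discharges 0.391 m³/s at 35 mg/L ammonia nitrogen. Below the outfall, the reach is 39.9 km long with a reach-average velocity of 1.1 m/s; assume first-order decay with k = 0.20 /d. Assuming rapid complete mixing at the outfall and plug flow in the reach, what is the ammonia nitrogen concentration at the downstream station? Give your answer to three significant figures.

Mass balance: C = (1.600·0.07300 + 0.3910·35.00) / 1.991 = 13.80/1.991 = 6.932 mg/L.
Travel time t = 39.9·1000 / 1.1 = 36270 s = 10.08 h.
Applying C = C₀e^(−kt): 6.932 × 0.9195 = 6.374 mg/L.

6.37 mg/L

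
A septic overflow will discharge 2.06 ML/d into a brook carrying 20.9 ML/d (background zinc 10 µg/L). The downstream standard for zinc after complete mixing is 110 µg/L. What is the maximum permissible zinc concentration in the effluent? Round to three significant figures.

At the limit, (Qr·Cr + Qe·Cₑ)/(Qr + Qe) = 110:
Cₑ = (22.96·110 − 20.90·10.00) / 2.060 = 1125 µg/L.

1120 µg/L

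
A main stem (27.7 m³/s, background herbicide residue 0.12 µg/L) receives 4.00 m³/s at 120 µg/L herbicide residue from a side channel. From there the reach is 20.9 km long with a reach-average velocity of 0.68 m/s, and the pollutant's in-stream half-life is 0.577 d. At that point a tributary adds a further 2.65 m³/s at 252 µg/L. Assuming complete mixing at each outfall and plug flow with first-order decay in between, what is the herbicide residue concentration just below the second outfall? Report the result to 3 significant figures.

28.6 µg/L

Flow-weighted average: C = (27.70·0.1200 + 4.000·120.0) / 31.70 = 483.3/31.70 = 15.25 µg/L; combined flow 31.70 m³/s.
Travel time t = 20.9·1000 / 0.68 = 30740 s = 8.538 h.
Half-life 0.577 d → k = ln 2 / 0.577 = 1.201 d⁻¹.
Applying C = C₀e^(−kt): 15.25 × 0.6522 = 9.945 µg/L.
Second outfall: C = (31.70·9.945 + 2.650·252.0)/34.35 = 28.62 µg/L.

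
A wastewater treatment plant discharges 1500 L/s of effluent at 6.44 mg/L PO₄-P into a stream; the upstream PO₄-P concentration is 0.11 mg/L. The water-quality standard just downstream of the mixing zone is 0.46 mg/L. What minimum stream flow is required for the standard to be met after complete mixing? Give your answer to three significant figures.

25600 L/s

Set C_mix = 0.46: (Q·0.1100 + 1500·6.440) / (Q + 1500) = 0.46
→ Q = 1500·(6.440 − 0.46)/(0.46 − 0.1100) = 25630 L/s.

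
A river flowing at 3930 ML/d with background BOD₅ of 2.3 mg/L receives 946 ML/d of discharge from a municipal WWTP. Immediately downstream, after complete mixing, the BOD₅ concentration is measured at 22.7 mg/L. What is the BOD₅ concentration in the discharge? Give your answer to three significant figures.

Mass balance: 3930·2.300 + 946.0·Cₑ = 4876·22.70
→ Cₑ = (4876·22.70 − 3930·2.300) / 946.0 = 107.4 mg/L.

107 mg/L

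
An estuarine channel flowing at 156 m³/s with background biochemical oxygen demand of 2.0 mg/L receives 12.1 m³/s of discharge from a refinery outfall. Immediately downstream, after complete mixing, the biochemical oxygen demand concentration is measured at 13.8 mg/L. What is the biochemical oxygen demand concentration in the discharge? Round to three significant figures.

Mass balance: 156.0·2.000 + 12.10·Cₑ = 168.1·13.80
→ Cₑ = (168.1·13.80 − 156.0·2.000) / 12.10 = 165.9 mg/L.

166 mg/L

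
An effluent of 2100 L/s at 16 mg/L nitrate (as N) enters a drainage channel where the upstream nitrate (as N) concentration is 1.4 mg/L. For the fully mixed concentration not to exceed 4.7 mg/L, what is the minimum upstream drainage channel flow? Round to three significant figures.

7190 L/s

Set C_mix = 4.7: (Q·1.400 + 2100·16.00) / (Q + 2100) = 4.7
→ Q = 2100·(16.00 − 4.7)/(4.7 − 1.400) = 7191 L/s.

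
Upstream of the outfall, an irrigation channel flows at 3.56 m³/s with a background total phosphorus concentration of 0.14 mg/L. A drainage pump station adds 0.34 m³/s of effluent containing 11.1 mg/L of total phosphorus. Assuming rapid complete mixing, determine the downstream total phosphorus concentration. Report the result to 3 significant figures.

1.10 mg/L

Mass balance: C = (3.560·0.1400 + 0.3400·11.10) / 3.900 = 4.272/3.900 = 1.095 mg/L.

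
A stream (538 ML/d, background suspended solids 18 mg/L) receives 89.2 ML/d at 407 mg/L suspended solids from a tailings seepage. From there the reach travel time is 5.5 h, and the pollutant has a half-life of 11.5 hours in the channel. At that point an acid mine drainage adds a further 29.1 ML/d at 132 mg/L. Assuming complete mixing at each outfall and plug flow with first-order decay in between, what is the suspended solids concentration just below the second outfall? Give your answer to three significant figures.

Mass balance: C = (538.0·18.00 + 89.20·407.0) / 627.2 = 45990/627.2 = 73.32 mg/L; combined flow 627.2 ML/d.
Half-life 11.5 h → k = ln 2 / 11.5 = 0.06027 h⁻¹ = 1.447 d⁻¹.
Decay over the reach: 73.32·exp(−kt) = 73.32·0.7178 = 52.63 mg/L.
At the second outfall, C = (627.2·52.63 + 29.10·132.0) / (627.2 + 29.10) = 56.15 mg/L.

56.2 mg/L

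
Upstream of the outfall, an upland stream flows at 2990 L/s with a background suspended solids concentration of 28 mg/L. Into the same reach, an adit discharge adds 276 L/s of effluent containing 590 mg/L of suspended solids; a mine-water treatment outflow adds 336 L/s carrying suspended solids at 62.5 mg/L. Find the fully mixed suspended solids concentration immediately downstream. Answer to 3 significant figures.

74.3 mg/L

Mass balance: C = (2990·28.00 + 276.0·590.0 + 336.0·62.50) / 3602 = 267600/3602 = 74.28 mg/L.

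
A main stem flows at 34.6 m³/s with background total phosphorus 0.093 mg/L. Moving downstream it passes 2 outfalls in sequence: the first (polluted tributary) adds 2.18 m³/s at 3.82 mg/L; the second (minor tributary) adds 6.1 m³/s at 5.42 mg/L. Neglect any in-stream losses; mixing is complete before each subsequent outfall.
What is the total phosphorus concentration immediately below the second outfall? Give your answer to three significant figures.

1.04 mg/L

Below outfall 1: Q → 36.78 m³/s, C = (34.60·0.09300 + 2.180·3.820)/36.78 = 0.3139 mg/L.
Below outfall 2: Q → 42.88 m³/s, C = (36.78·0.3139 + 6.100·5.420)/42.88 = 1.040 mg/L.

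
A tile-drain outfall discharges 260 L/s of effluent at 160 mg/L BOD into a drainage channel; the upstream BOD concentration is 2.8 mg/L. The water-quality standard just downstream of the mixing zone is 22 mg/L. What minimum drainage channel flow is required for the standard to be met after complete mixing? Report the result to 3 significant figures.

Set C_mix = 22: (Q·2.800 + 260.0·160.0) / (Q + 260.0) = 22
→ Q = 260.0·(160.0 − 22)/(22 − 2.800) = 1869 L/s.

1870 L/s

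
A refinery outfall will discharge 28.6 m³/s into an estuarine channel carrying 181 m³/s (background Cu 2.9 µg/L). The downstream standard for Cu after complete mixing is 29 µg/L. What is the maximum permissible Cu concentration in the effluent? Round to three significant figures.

194 µg/L

At the limit, (Qr·Cr + Qe·Cₑ)/(Qr + Qe) = 29:
Cₑ = (209.6·29 − 181.0·2.900) / 28.60 = 194.2 µg/L.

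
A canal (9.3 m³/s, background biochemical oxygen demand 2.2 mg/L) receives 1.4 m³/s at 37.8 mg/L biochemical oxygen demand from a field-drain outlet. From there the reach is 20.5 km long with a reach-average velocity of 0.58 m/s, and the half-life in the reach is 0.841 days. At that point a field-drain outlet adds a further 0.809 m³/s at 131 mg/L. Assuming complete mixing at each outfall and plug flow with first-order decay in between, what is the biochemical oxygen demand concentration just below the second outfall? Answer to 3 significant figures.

13.8 mg/L

Mixed concentration C = ΣQC/ΣQ = (9.300·2.200 + 1.400·37.80) / 10.70 = 73.38/10.70 = 6.858 mg/L; combined flow 10.70 m³/s.
Travel time t = 20.5·1000 / 0.58 = 35340 s = 9.818 h.
Half-life 0.841 d → k = ln 2 / 0.841 = 0.8242 d⁻¹.
Decay over the reach: 6.858·exp(−kt) = 6.858·0.7138 = 4.895 mg/L.
Second outfall: C = (10.70·4.895 + 0.8090·131.0)/11.51 = 13.76 mg/L.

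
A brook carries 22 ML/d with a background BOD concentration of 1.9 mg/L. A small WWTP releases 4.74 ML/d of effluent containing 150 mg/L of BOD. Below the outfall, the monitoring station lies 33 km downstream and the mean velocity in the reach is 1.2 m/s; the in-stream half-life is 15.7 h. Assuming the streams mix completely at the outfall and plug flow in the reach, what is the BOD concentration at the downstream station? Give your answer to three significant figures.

20.1 mg/L

Flow-weighted average: C = (22.00·1.900 + 4.740·150.0) / 26.74 = 752.8/26.74 = 28.15 mg/L.
Travel time t = 33·1000 / 1.2 = 27500 s = 7.639 h.
Half-life 15.7 h → k = ln 2 / 15.7 = 0.04415 h⁻¹ = 1.060 d⁻¹.
Applying C = C₀e^(−kt): 28.15 × 0.7137 = 20.09 mg/L.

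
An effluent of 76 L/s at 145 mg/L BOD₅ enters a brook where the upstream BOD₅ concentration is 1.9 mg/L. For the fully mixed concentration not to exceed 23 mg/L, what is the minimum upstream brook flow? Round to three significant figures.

439 L/s

Set C_mix = 23: (Q·1.900 + 76.00·145.0) / (Q + 76.00) = 23
→ Q = 76.00·(145.0 − 23)/(23 − 1.900) = 439.4 L/s.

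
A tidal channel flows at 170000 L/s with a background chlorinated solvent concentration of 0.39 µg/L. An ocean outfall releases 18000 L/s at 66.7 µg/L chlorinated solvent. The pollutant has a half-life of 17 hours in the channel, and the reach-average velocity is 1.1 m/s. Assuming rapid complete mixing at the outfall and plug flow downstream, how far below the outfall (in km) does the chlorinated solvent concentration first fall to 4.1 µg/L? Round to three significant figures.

Flow-weighted average: C = (170000·0.3900 + 18000·66.70) / 188000 = 1267000/188000 = 6.739 µg/L.
Half-life 17 h → k = ln 2 / 17 = 0.04077 h⁻¹ = 0.9786 d⁻¹.
Set 6.739·exp(−k·t) = 4.1 → t = ln(6.739/4.1)/k = 43870 s = 12.19 h.
Distance = v·t = 1.1·43870 = 48260 m = 48.26 km.

48.3 km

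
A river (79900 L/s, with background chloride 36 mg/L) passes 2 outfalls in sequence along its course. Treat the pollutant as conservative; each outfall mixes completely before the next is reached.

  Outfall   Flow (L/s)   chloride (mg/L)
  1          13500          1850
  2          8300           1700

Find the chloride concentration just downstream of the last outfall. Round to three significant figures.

413 mg/L

After outfall 1: Q = 79900 + 13500 = 93400 L/s; C = (79900·36.00 + 13500·1850)/93400 = 298.2 mg/L.
After outfall 2: Q = 93400 + 8300 = 101700 L/s; C = (93400·298.2 + 8300·1700)/101700 = 412.6 mg/L.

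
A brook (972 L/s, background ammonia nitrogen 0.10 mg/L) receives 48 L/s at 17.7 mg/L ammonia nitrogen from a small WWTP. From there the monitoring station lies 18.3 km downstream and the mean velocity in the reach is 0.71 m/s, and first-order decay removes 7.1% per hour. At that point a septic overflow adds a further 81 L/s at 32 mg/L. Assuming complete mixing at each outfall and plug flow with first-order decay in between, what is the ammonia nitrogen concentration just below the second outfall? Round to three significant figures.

Mixed concentration C = ΣQC/ΣQ = (972.0·0.1000 + 48.00·17.70) / 1020 = 946.8/1020 = 0.9282 mg/L; combined flow 1020 L/s.
Travel time t = 18.3·1000 / 0.71 = 25770 s = 7.160 h.
7.1%/h lost → k = −ln(1 − 0.071) = 0.07365 h⁻¹.
First-order decay: C = 0.9282·exp(−k·t) = 0.9282·0.5902 = 0.5479 mg/L.
At the second outfall, C = (1020·0.5479 + 81.00·32.00) / (1020 + 81.00) = 2.862 mg/L.

2.86 mg/L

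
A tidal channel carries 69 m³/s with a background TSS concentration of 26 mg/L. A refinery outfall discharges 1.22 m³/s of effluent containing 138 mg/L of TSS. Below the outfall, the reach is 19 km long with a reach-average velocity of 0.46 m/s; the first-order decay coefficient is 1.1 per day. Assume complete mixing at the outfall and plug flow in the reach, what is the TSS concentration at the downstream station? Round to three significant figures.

16.5 mg/L

After mixing, C = (69.00·26.00 + 1.220·138.0) / 70.22 = 1962/70.22 = 27.95 mg/L.
Travel time t = 19·1000 / 0.46 = 41300 s = 11.47 h.
First-order decay: C = 27.95·exp(−k·t) = 27.95·0.5910 = 16.52 mg/L.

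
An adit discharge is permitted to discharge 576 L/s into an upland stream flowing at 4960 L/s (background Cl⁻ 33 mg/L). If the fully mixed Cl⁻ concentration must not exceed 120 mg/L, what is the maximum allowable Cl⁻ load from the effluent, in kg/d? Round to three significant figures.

43300 kg/d

Mass balance at the limit: 4960·33.00 + 576.0·Cₑ = 5536·120 → Cₑ = 869.2 mg/L.
576.0 L/s = 0.5760 m³/s. Load = 0.5760 m³/s × 869.2 g/m³ × 86 400 s/d = 43260 kg/d.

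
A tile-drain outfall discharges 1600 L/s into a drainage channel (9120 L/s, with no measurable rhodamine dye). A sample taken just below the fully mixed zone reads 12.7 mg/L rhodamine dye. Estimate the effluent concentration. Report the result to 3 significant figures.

85.1 mg/L

Mass balance: 9120·0 + 1600·Cₑ = 10720·12.70
→ Cₑ = (10720·12.70 − 9120·0) / 1600 = 85.09 mg/L.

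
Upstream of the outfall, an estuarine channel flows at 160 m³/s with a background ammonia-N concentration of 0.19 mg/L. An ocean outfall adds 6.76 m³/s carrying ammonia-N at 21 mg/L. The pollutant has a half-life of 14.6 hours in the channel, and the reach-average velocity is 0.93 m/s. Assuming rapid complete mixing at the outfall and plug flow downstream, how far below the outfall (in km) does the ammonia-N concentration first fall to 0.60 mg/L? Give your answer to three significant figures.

38.4 km

Mass balance: C = (160.0·0.1900 + 6.760·21.00) / 166.8 = 172.4/166.8 = 1.034 mg/L.
Half-life 14.6 h → k = ln 2 / 14.6 = 0.04748 h⁻¹ = 1.139 d⁻¹.
Set 1.034·exp(−k·t) = 0.60 → t = ln(1.034/0.60)/k = 41240 s = 11.46 h.
Distance = v·t = 0.93·41240 = 38350 m = 38.35 km.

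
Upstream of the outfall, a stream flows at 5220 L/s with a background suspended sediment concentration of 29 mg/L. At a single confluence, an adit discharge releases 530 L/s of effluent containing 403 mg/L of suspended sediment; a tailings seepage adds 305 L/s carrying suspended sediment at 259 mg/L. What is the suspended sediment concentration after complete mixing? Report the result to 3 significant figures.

After mixing, C = (5220·29.00 + 530.0·403.0 + 305.0·259.0) / 6055 = 444000/6055 = 73.32 mg/L.

73.3 mg/L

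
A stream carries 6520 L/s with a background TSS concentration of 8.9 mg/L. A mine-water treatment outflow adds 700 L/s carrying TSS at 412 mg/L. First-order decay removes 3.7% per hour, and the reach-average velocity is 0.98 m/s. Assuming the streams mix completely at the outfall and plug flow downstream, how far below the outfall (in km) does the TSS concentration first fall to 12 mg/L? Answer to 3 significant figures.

130 km

Flow-weighted average: C = (6520·8.900 + 700.0·412.0) / 7220 = 346400/7220 = 47.98 mg/L.
3.7%/h lost → k = −ln(1 − 0.037) = 0.03770 h⁻¹.
Set 47.98·exp(−k·t) = 12 → t = ln(47.98/12)/k = 132300 s = 36.76 h.
Distance = v·t = 0.98·132300 = 129700 m = 129.7 km.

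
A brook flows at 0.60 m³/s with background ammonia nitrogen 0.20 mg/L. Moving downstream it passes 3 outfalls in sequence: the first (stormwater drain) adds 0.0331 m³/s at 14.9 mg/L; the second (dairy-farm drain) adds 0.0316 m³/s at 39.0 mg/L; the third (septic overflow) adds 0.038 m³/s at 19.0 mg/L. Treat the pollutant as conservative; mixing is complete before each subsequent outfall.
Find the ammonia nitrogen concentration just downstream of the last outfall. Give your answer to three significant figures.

Outfall 1: combined Q = 0.6331 m³/s; C = (0.6000·0.2000 + 0.03310·14.90)/0.6331 = 0.9686 mg/L.
Outfall 2: combined Q = 0.6647 m³/s; C = (0.6331·0.9686 + 0.03160·39.00)/0.6647 = 2.777 mg/L.
Outfall 3: combined Q = 0.7027 m³/s; C = (0.6647·2.777 + 0.03800·19.00)/0.7027 = 3.654 mg/L.

3.65 mg/L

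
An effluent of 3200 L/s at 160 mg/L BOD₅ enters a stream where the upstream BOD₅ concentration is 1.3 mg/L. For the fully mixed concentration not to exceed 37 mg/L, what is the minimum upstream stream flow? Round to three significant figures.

Set C_mix = 37: (Q·1.300 + 3200·160.0) / (Q + 3200) = 37
→ Q = 3200·(160.0 − 37)/(37 − 1.300) = 11030 L/s.

11000 L/s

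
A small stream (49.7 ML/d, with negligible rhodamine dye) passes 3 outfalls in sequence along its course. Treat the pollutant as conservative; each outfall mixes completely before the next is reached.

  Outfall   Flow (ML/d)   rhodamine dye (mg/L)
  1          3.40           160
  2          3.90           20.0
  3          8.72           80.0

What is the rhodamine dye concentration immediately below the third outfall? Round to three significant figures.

Outfall 1: combined Q = 53.10 ML/d; C = (49.70·0 + 3.400·160.0)/53.10 = 10.24 mg/L.
Outfall 2: combined Q = 57.00 ML/d; C = (53.10·10.24 + 3.900·20.00)/57.00 = 10.91 mg/L.
Outfall 3: combined Q = 65.72 ML/d; C = (57.00·10.91 + 8.720·80.00)/65.72 = 20.08 mg/L.

20.1 mg/L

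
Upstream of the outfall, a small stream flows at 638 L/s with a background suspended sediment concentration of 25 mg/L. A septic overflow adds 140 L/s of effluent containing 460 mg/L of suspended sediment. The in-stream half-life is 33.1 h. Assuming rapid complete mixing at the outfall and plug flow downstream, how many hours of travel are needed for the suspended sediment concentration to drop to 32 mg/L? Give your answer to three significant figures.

56.0 h

Flow-weighted average: C = (638.0·25.00 + 140.0·460.0) / 778.0 = 80350/778.0 = 103.3 mg/L.
Half-life 33.1 h → k = ln 2 / 33.1 = 0.02094 h⁻¹ = 0.5026 d⁻¹.
103.3·exp(−k·t) = 32 → t = ln(103.3/32)/k = 201400 s = 55.95 h.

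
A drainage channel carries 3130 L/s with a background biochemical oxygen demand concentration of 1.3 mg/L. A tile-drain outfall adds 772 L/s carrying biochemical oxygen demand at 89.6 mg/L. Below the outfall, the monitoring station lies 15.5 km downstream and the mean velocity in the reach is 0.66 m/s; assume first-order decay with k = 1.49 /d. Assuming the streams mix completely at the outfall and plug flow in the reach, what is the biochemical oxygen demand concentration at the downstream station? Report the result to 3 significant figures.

12.5 mg/L

After mixing, C = (3130·1.300 + 772.0·89.60) / 3902 = 73240/3902 = 18.77 mg/L.
Travel time t = 15.5·1000 / 0.66 = 23480 s = 6.524 h.
First-order decay: C = 18.77·exp(−k·t) = 18.77·0.6670 = 12.52 mg/L.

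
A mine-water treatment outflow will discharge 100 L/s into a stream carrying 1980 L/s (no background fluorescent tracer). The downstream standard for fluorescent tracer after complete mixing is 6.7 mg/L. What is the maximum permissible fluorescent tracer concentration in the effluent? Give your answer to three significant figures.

At the limit, (Qr·Cr + Qe·Cₑ)/(Qr + Qe) = 6.7:
Cₑ = (2080·6.7 − 1980·0) / 100.0 = 139.4 mg/L.

139 mg/L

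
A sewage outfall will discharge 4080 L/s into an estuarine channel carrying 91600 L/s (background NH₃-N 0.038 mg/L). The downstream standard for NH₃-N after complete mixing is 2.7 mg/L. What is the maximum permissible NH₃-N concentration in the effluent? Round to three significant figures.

62.5 mg/L

At the limit, (Qr·Cr + Qe·Cₑ)/(Qr + Qe) = 2.7:
Cₑ = (95680·2.7 − 91600·0.03800) / 4080 = 62.46 mg/L.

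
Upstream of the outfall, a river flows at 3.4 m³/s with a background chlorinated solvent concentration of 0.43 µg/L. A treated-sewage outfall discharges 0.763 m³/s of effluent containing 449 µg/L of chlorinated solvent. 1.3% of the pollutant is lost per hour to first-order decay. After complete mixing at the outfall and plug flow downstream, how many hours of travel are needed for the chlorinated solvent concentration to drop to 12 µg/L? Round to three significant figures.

147 h

Conservation of mass: C = (3.400·0.4300 + 0.7630·449.0) / 4.163 = 344.0/4.163 = 82.64 µg/L.
1.3%/h lost → k = −ln(1 − 0.013) = 0.01309 h⁻¹.
82.64·exp(−k·t) = 12 → t = ln(82.64/12)/k = 530900 s = 147.5 h.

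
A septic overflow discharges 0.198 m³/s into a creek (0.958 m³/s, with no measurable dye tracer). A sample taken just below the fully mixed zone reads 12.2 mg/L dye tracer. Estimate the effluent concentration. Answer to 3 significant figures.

Mass balance: 0.9580·0 + 0.1980·Cₑ = 1.156·12.20
→ Cₑ = (1.156·12.20 − 0.9580·0) / 0.1980 = 71.23 mg/L.

71.2 mg/L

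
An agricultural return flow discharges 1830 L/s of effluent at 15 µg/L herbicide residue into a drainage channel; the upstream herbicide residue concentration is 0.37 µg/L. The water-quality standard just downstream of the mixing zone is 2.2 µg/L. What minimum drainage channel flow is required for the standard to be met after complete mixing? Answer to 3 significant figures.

12800 L/s

Set C_mix = 2.2: (Q·0.3700 + 1830·15.00) / (Q + 1830) = 2.2
→ Q = 1830·(15.00 − 2.2)/(2.2 − 0.3700) = 12800 L/s.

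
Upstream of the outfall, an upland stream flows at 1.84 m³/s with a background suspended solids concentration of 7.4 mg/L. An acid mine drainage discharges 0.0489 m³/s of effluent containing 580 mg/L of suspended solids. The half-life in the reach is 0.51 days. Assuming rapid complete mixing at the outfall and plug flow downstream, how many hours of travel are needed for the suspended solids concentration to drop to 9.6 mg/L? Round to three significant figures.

14.8 h

Flow-weighted average: C = (1.840·7.400 + 0.04890·580.0) / 1.889 = 41.98/1.889 = 22.22 mg/L.
Half-life 0.51 d → k = ln 2 / 0.51 = 1.359 d⁻¹.
22.22·exp(−k·t) = 9.6 → t = ln(22.22/9.6)/k = 53360 s = 14.82 h.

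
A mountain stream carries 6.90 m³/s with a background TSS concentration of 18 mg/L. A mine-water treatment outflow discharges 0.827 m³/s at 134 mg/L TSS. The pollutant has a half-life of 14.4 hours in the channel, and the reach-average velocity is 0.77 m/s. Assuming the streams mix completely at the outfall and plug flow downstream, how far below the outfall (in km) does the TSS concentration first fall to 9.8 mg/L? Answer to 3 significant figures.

Mixed concentration C = ΣQC/ΣQ = (6.900·18.00 + 0.8270·134.0) / 7.727 = 235.0/7.727 = 30.42 mg/L.
Half-life 14.4 h → k = ln 2 / 14.4 = 0.04814 h⁻¹ = 1.155 d⁻¹.
Set 30.42·exp(−k·t) = 9.8 → t = ln(30.42/9.8)/k = 84700 s = 23.53 h.
Distance = v·t = 0.77·84700 = 65220 m = 65.22 km.

65.2 km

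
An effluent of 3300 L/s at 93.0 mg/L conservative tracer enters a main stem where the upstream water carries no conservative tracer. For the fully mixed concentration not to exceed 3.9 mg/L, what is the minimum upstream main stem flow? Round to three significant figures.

75400 L/s

Set C_mix = 3.9: (Q·0 + 3300·93.00) / (Q + 3300) = 3.9
→ Q = 3300·(93.00 − 3.9)/(3.9 − 0) = 75390 L/s.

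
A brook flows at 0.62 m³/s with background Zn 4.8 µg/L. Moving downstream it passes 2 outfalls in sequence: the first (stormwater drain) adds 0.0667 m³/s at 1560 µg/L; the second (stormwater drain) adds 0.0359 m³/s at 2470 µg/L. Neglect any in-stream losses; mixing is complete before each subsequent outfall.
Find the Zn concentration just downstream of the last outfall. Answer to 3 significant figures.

After outfall 1: Q = 0.6200 + 0.06670 = 0.6867 m³/s; C = (0.6200·4.800 + 0.06670·1560)/0.6867 = 155.9 µg/L.
After outfall 2: Q = 0.6867 + 0.03590 = 0.7226 m³/s; C = (0.6867·155.9 + 0.03590·2470)/0.7226 = 270.8 µg/L.

271 µg/L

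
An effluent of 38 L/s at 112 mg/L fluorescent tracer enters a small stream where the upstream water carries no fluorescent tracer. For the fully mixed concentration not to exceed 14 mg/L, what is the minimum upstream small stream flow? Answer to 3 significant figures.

266 L/s

Set C_mix = 14: (Q·0 + 38.00·112.0) / (Q + 38.00) = 14
→ Q = 38.00·(112.0 − 14)/(14 − 0) = 266.0 L/s.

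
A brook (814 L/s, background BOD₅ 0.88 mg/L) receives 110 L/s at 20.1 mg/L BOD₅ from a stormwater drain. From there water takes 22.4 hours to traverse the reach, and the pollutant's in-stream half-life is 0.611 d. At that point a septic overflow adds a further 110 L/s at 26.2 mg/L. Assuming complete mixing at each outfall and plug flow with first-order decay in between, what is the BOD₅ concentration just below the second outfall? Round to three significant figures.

Flow-weighted average: C = (814.0·0.8800 + 110.0·20.10) / 924.0 = 2927/924.0 = 3.168 mg/L; combined flow 924.0 L/s.
Half-life 0.611 d → k = ln 2 / 0.611 = 1.134 d⁻¹.
Decay over the reach: 3.168·exp(−kt) = 3.168·0.3469 = 1.099 mg/L.
At the second outfall, C = (924.0·1.099 + 110.0·26.20) / (924.0 + 110.0) = 3.769 mg/L.

3.77 mg/L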